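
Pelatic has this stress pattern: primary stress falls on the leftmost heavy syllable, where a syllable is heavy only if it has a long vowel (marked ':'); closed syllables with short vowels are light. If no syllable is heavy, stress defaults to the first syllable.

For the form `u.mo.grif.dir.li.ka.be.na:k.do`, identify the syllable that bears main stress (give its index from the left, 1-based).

Weights: 1 u L, 2 mo L, 3 grif L, 4 dir L, 5 li L, 6 ka L, 7 be L, 8 na:k H, 9 do L.
Heavy syllables in the domain: 8. The leftmost is syllable 8 (na:k).
Primary stress: syllable 8 → u.mo.grif.dir.li.ka.be.ˈna:k.do.

8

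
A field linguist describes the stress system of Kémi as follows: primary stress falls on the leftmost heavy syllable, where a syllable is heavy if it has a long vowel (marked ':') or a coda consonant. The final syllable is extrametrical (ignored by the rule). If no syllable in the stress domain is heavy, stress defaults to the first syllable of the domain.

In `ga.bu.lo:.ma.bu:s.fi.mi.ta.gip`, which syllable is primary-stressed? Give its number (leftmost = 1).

3

The final syllable (9, gip) is extrametrical; the stress domain is syllables 1–8.
Weights: 1 ga L, 2 bu L, 3 lo: H, 4 ma L, 5 bu:s H, 6 fi L, 7 mi L, 8 ta L.
Heavy syllables in the domain: 3, 5. The leftmost is syllable 3 (lo:).
Primary stress: syllable 3 → ga.bu.ˈlo:.ma.bu:s.fi.mi.ta.gip.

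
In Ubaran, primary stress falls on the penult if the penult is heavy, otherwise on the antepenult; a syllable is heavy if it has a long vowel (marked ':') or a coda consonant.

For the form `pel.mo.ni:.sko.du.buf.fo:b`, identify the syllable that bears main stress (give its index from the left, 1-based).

6

Weights: 5 du L, 6 buf H, 7 fo:b H.
The penult (syllable 6, buf) is heavy, so it takes stress.
Primary stress: syllable 6 → pel.mo.ni:.sko.du.ˈbuf.fo:b.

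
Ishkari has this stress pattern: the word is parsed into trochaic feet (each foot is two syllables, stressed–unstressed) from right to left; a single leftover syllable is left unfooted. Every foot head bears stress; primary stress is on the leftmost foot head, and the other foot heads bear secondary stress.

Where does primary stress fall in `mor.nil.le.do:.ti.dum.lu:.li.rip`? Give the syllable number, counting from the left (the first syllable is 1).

2

Parse right to left into trochaic (ˈσσ) feet: mor (ˈnil.le) (ˈdo:.ti) (ˈdum.lu:) (ˈli.rip). Syllable 1 is left unfooted.
Foot heads (stressed positions): 2, 4, 6, 8.
End Rule Leftmost: primary stress on the leftmost head = syllable 2.
Primary stress: syllable 2 → mor.ˈnil.le.do:.ti.dum.lu:.li.rip.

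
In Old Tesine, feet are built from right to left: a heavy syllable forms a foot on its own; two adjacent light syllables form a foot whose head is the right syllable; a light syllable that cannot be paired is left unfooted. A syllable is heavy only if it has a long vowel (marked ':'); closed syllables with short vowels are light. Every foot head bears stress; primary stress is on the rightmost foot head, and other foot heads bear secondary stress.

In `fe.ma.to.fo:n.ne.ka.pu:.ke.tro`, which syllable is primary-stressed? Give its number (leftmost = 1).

Weights: 1 fe L, 2 ma L, 3 to L, 4 fo:n H, 5 ne L, 6 ka L, 7 pu: H, 8 ke L, 9 tro L.
Parse right to left (heavy = foot alone; LL = one foot; stranded L unfooted): fe (ma.ˈto) (ˈfo:n) (ne.ˈka) (ˈpu:) (ke.ˈtro).
Foot heads: 3, 4, 6, 7, 9.
Primary stress on the rightmost head = syllable 9.
Primary stress: syllable 9 → fe.ma.to.fo:n.ne.ka.pu:.ke.ˈtro.

9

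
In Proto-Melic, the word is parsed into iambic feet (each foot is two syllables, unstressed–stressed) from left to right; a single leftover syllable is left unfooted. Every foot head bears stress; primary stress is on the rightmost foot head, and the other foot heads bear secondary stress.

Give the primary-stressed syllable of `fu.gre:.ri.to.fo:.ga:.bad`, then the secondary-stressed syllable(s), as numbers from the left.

primary 6, secondary 2, 4

Parse left to right into iambic (σˈσ) feet: (fu.ˈgre:) (ri.ˈto) (fo:.ˈga:) bad. Syllable 7 is left unfooted.
Foot heads (stressed positions): 2, 4, 6.
End Rule Rightmost: primary stress on the rightmost head = syllable 6.
Secondary stress on 2, 4: fu.ˌgre:.ri.ˌto.fo:.ˈga:.bad.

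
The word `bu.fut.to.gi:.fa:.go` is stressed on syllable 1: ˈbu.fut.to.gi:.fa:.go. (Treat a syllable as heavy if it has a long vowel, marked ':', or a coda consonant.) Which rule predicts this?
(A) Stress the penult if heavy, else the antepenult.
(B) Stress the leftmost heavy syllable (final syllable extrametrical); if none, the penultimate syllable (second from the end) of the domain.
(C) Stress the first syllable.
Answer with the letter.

C

Rule A → syllable 5 (observed: 1).
Rule B → syllable 2 (observed: 1).
Rule C → syllable 1 ✓.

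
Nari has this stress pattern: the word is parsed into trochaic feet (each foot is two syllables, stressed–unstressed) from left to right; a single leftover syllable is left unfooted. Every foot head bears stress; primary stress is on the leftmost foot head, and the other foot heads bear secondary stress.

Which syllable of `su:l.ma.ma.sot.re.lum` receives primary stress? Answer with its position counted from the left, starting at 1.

1

Parse left to right into trochaic (ˈσσ) feet: (ˈsu:l.ma) (ˈma.sot) (ˈre.lum).
Foot heads (stressed positions): 1, 3, 5.
End Rule Leftmost: primary stress on the leftmost head = syllable 1.
Primary stress: syllable 1 → ˈsu:l.ma.ma.sot.re.lum.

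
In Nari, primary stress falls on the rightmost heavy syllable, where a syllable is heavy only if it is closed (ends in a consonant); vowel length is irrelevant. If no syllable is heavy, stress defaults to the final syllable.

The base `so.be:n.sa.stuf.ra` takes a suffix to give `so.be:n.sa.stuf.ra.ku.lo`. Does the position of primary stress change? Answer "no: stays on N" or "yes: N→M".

Base `so.be:n.sa.stuf.ra` (5 syllables):
  Weights: 1 so L, 2 be:n H, 3 sa L, 4 stuf H, 5 ra L.
  Heavy syllables in the domain: 2, 4. The rightmost is syllable 4 (stuf).
  → primary stress on syllable 4.
Suffixed `so.be:n.sa.stuf.ra.ku.lo` (7 syllables):
  Weights: 1 so L, 2 be:n H, 3 sa L, 4 stuf H, 5 ra L, 6 ku L, 7 lo L.
  Heavy syllables in the domain: 2, 4. The rightmost is syllable 4 (stuf).
  → primary stress on syllable 4.

no: stays on 4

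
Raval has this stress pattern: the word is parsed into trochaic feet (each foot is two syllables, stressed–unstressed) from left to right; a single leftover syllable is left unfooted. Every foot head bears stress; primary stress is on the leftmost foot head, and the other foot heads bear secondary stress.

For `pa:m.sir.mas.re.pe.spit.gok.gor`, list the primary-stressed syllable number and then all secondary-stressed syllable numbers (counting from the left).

primary 1, secondary 3, 5, 7

Parse left to right into trochaic (ˈσσ) feet: (ˈpa:m.sir) (ˈmas.re) (ˈpe.spit) (ˈgok.gor).
Foot heads (stressed positions): 1, 3, 5, 7.
End Rule Leftmost: primary stress on the leftmost head = syllable 1.
Secondary stress on 3, 5, 7: ˈpa:m.sir.ˌmas.re.ˌpe.spit.ˌgok.gor.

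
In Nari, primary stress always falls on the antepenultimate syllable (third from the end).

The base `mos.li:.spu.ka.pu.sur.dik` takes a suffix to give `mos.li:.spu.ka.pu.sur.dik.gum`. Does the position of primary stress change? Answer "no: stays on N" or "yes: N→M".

yes: 5→6

Base `mos.li:.spu.ka.pu.sur.dik` (7 syllables):
  The word has 7 syllables; the antepenultimate syllable (third from the end) is syllable 5 (pu).
  → primary stress on syllable 5.
Suffixed `mos.li:.spu.ka.pu.sur.dik.gum` (8 syllables):
  The word has 8 syllables; the antepenultimate syllable (third from the end) is syllable 6 (sur).
  → primary stress on syllable 6.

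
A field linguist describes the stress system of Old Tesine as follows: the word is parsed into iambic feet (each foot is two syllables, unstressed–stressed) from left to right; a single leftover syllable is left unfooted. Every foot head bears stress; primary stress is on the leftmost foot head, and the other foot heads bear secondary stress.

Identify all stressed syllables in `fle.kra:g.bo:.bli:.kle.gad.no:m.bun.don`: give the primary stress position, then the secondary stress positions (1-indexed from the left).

primary 2, secondary 4, 6, 8

Parse left to right into iambic (σˈσ) feet: (fle.ˈkra:g) (bo:.ˈbli:) (kle.ˈgad) (no:m.ˈbun) don. Syllable 9 is left unfooted.
Foot heads (stressed positions): 2, 4, 6, 8.
End Rule Leftmost: primary stress on the leftmost head = syllable 2.
Secondary stress on 4, 6, 8: fle.ˈkra:g.bo:.ˌbli:.kle.ˌgad.no:m.ˌbun.don.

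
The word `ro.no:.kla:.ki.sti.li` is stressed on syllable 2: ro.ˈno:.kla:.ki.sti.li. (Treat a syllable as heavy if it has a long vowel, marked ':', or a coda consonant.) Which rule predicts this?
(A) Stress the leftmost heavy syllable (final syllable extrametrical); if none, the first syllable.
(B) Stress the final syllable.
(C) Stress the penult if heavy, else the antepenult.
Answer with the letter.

Rule A → syllable 2 ✓.
Rule B → syllable 6 (observed: 2).
Rule C → syllable 4 (observed: 2).

A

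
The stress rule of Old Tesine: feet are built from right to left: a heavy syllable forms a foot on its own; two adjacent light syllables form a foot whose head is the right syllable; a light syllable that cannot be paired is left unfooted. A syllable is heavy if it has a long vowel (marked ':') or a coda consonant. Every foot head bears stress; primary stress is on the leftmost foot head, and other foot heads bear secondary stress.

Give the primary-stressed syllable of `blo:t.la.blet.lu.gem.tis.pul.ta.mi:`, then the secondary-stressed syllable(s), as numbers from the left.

Weights: 1 blo:t H, 2 la L, 3 blet H, 4 lu L, 5 gem H, 6 tis H, 7 pul H, 8 ta L, 9 mi: H.
Parse right to left (heavy = foot alone; LL = one foot; stranded L unfooted): (ˈblo:t) la (ˈblet) lu (ˈgem) (ˈtis) (ˈpul) ta (ˈmi:).
Foot heads: 1, 3, 5, 6, 7, 9.
Primary stress on the leftmost head = syllable 1.
Secondary stress on 3, 5, 6, 7, 9: ˈblo:t.la.ˌblet.lu.ˌgem.ˌtis.ˌpul.ta.ˌmi:.

primary 1, secondary 3, 5, 6, 7, 9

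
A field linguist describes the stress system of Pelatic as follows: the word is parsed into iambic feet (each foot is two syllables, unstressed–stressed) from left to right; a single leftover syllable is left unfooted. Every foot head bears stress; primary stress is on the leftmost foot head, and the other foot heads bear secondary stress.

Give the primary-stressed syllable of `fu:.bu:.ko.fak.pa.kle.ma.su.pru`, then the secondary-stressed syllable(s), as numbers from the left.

Parse left to right into iambic (σˈσ) feet: (fu:.ˈbu:) (ko.ˈfak) (pa.ˈkle) (ma.ˈsu) pru. Syllable 9 is left unfooted.
Foot heads (stressed positions): 2, 4, 6, 8.
End Rule Leftmost: primary stress on the leftmost head = syllable 2.
Secondary stress on 4, 6, 8: fu:.ˈbu:.ko.ˌfak.pa.ˌkle.ma.ˌsu.pru.

primary 2, secondary 4, 6, 8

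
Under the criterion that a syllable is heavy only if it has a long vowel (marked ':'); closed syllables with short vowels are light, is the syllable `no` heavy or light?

`no`: short vowel, open (no coda). Short vowel → light.

light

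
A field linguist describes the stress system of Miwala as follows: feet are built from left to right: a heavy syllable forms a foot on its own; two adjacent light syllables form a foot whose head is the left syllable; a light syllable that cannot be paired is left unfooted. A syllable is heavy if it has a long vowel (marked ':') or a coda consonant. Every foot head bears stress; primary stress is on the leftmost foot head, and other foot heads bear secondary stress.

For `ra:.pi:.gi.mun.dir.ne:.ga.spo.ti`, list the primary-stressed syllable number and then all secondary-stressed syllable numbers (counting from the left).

Weights: 1 ra: H, 2 pi: H, 3 gi L, 4 mun H, 5 dir H, 6 ne: H, 7 ga L, 8 spo L, 9 ti L.
Parse left to right (heavy = foot alone; LL = one foot; stranded L unfooted): (ˈra:) (ˈpi:) gi (ˈmun) (ˈdir) (ˈne:) (ˈga.spo) ti.
Foot heads: 1, 2, 4, 5, 6, 7.
Primary stress on the leftmost head = syllable 1.
Secondary stress on 2, 4, 5, 6, 7: ˈra:.ˌpi:.gi.ˌmun.ˌdir.ˌne:.ˌga.spo.ti.

primary 1, secondary 2, 4, 5, 6, 7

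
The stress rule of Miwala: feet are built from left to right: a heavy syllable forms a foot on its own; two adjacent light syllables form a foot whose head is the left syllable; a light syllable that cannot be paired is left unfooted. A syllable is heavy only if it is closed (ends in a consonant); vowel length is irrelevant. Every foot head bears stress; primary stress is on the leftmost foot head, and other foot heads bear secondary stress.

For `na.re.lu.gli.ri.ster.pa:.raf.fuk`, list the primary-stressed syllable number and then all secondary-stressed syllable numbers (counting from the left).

Weights: 1 na L, 2 re L, 3 lu L, 4 gli L, 5 ri L, 6 ster H, 7 pa: L, 8 raf H, 9 fuk H.
Parse left to right (heavy = foot alone; LL = one foot; stranded L unfooted): (ˈna.re) (ˈlu.gli) ri (ˈster) pa: (ˈraf) (ˈfuk).
Foot heads: 1, 3, 6, 8, 9.
Primary stress on the leftmost head = syllable 1.
Secondary stress on 3, 6, 8, 9: ˈna.re.ˌlu.gli.ri.ˌster.pa:.ˌraf.ˌfuk.

primary 1, secondary 3, 6, 8, 9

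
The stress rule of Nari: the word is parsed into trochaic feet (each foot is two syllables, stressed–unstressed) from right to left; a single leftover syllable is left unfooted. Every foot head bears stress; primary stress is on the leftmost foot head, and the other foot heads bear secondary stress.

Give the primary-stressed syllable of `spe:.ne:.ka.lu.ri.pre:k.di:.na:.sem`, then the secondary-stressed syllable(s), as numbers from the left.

primary 2, secondary 4, 6, 8

Parse right to left into trochaic (ˈσσ) feet: spe: (ˈne:.ka) (ˈlu.ri) (ˈpre:k.di:) (ˈna:.sem). Syllable 1 is left unfooted.
Foot heads (stressed positions): 2, 4, 6, 8.
End Rule Leftmost: primary stress on the leftmost head = syllable 2.
Secondary stress on 4, 6, 8: spe:.ˈne:.ka.ˌlu.ri.ˌpre:k.di:.ˌna:.sem.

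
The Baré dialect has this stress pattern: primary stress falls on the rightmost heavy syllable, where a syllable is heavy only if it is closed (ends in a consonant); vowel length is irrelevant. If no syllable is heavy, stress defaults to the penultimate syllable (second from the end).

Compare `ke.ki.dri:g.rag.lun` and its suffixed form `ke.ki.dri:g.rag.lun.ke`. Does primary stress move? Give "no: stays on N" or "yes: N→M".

Base `ke.ki.dri:g.rag.lun` (5 syllables):
  Weights: 1 ke L, 2 ki L, 3 dri:g H, 4 rag H, 5 lun H.
  Heavy syllables in the domain: 3, 4, 5. The rightmost is syllable 5 (lun).
  → primary stress on syllable 5.
Suffixed `ke.ki.dri:g.rag.lun.ke` (6 syllables):
  Weights: 1 ke L, 2 ki L, 3 dri:g H, 4 rag H, 5 lun H, 6 ke L.
  Heavy syllables in the domain: 3, 4, 5. The rightmost is syllable 5 (lun).
  → primary stress on syllable 5.

no: stays on 5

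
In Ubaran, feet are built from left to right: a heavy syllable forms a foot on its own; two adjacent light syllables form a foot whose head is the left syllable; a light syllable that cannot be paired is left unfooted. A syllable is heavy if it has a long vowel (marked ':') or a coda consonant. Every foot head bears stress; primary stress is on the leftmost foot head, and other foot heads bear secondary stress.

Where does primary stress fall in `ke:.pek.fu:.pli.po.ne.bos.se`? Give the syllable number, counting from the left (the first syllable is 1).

Weights: 1 ke: H, 2 pek H, 3 fu: H, 4 pli L, 5 po L, 6 ne L, 7 bos H, 8 se L.
Parse left to right (heavy = foot alone; LL = one foot; stranded L unfooted): (ˈke:) (ˈpek) (ˈfu:) (ˈpli.po) ne (ˈbos) se.
Foot heads: 1, 2, 3, 4, 7.
Primary stress on the leftmost head = syllable 1.
Primary stress: syllable 1 → ˈke:.pek.fu:.pli.po.ne.bos.se.

1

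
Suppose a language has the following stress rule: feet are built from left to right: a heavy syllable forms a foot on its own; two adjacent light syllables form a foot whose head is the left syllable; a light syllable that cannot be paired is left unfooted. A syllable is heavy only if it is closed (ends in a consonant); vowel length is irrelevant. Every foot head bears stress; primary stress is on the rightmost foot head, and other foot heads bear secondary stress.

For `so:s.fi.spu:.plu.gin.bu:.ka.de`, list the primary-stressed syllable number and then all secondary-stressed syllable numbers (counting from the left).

Weights: 1 so:s H, 2 fi L, 3 spu: L, 4 plu L, 5 gin H, 6 bu: L, 7 ka L, 8 de L.
Parse left to right (heavy = foot alone; LL = one foot; stranded L unfooted): (ˈso:s) (ˈfi.spu:) plu (ˈgin) (ˈbu:.ka) de.
Foot heads: 1, 2, 5, 6.
Primary stress on the rightmost head = syllable 6.
Secondary stress on 1, 2, 5: ˌso:s.ˌfi.spu:.plu.ˌgin.ˈbu:.ka.de.

primary 6, secondary 1, 2, 5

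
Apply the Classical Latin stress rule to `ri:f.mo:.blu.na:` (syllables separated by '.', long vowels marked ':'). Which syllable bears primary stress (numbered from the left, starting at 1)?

2

Classical Latin: stress the penult if heavy (long vowel or closed), else the antepenult.
Weights: 2 mo: H, 3 blu L, 4 na: H.
The penult (syllable 3, blu) is light, so stress falls on the antepenult (syllable 2, mo:).
Stress on syllable 2: ri:f.ˈmo:.blu.na:.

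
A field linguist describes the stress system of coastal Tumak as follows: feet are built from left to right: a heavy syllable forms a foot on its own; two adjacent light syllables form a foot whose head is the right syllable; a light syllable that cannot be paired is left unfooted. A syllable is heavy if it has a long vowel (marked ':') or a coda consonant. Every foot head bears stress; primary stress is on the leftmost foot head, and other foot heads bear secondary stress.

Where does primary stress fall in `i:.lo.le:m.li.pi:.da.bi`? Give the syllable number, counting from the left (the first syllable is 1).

Weights: 1 i: H, 2 lo L, 3 le:m H, 4 li L, 5 pi: H, 6 da L, 7 bi L.
Parse left to right (heavy = foot alone; LL = one foot; stranded L unfooted): (ˈi:) lo (ˈle:m) li (ˈpi:) (da.ˈbi).
Foot heads: 1, 3, 5, 7.
Primary stress on the leftmost head = syllable 1.
Primary stress: syllable 1 → ˈi:.lo.le:m.li.pi:.da.bi.

1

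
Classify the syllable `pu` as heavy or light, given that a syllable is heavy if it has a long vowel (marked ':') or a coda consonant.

light

`pu`: short vowel, open (no coda). Short vowel, open → light.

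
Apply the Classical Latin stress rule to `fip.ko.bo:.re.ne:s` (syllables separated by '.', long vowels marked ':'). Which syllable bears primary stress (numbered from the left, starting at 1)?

Classical Latin: stress the penult if heavy (long vowel or closed), else the antepenult.
Weights: 3 bo: H, 4 re L, 5 ne:s H.
The penult (syllable 4, re) is light, so stress falls on the antepenult (syllable 3, bo:).
Stress on syllable 3: fip.ko.ˈbo:.re.ne:s.

3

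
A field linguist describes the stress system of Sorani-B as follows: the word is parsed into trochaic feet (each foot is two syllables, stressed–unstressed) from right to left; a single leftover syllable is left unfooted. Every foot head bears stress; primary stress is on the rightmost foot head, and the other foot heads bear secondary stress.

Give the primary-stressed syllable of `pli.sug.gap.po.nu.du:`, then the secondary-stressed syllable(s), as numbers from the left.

primary 5, secondary 1, 3

Parse right to left into trochaic (ˈσσ) feet: (ˈpli.sug) (ˈgap.po) (ˈnu.du:).
Foot heads (stressed positions): 1, 3, 5.
End Rule Rightmost: primary stress on the rightmost head = syllable 5.
Secondary stress on 1, 3: ˌpli.sug.ˌgap.po.ˈnu.du:.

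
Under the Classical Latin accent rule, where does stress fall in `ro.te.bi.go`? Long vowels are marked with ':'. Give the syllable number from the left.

Classical Latin: stress the penult if heavy (long vowel or closed), else the antepenult.
Weights: 2 te L, 3 bi L, 4 go L.
The penult (syllable 3, bi) is light, so stress falls on the antepenult (syllable 2, te).
Stress on syllable 2: ro.ˈte.bi.go.

2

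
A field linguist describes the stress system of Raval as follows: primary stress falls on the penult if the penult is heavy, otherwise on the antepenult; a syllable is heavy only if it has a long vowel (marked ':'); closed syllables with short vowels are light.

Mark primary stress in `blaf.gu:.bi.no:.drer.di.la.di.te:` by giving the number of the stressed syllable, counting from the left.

Weights: 7 la L, 8 di L, 9 te: H.
The penult (syllable 8, di) is light, so stress falls on the antepenult (syllable 7, la).
Primary stress: syllable 7 → blaf.gu:.bi.no:.drer.di.ˈla.di.te:.

7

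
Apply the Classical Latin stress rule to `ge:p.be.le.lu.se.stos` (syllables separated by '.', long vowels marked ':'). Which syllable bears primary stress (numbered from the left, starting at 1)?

Classical Latin: stress the penult if heavy (long vowel or closed), else the antepenult.
Weights: 4 lu L, 5 se L, 6 stos H.
The penult (syllable 5, se) is light, so stress falls on the antepenult (syllable 4, lu).
Stress on syllable 4: ge:p.be.le.ˈlu.se.stos.

4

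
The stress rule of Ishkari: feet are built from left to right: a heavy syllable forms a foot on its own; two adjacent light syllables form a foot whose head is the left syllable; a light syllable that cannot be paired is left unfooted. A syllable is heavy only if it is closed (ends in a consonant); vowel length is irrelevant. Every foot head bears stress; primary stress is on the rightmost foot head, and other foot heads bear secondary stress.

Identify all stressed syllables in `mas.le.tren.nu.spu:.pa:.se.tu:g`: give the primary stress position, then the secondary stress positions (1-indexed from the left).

primary 8, secondary 1, 3, 4, 6

Weights: 1 mas H, 2 le L, 3 tren H, 4 nu L, 5 spu: L, 6 pa: L, 7 se L, 8 tu:g H.
Parse left to right (heavy = foot alone; LL = one foot; stranded L unfooted): (ˈmas) le (ˈtren) (ˈnu.spu:) (ˈpa:.se) (ˈtu:g).
Foot heads: 1, 3, 4, 6, 8.
Primary stress on the rightmost head = syllable 8.
Secondary stress on 1, 3, 4, 6: ˌmas.le.ˌtren.ˌnu.spu:.ˌpa:.se.ˈtu:g.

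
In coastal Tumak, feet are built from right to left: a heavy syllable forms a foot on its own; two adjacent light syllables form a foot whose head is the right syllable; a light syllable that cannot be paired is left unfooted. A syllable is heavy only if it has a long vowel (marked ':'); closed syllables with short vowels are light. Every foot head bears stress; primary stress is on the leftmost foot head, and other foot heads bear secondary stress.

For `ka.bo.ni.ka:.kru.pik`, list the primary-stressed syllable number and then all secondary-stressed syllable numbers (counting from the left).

Weights: 1 ka L, 2 bo L, 3 ni L, 4 ka: H, 5 kru L, 6 pik L.
Parse right to left (heavy = foot alone; LL = one foot; stranded L unfooted): ka (bo.ˈni) (ˈka:) (kru.ˈpik).
Foot heads: 3, 4, 6.
Primary stress on the leftmost head = syllable 3.
Secondary stress on 4, 6: ka.bo.ˈni.ˌka:.kru.ˌpik.

primary 3, secondary 4, 6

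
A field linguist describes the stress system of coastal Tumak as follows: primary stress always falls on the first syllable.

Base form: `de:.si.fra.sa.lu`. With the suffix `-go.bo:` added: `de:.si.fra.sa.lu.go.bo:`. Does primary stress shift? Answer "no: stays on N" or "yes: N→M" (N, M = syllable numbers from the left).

Base `de:.si.fra.sa.lu` (5 syllables):
  The word has 5 syllables; the first syllable is syllable 1 (de:).
  → primary stress on syllable 1.
Suffixed `de:.si.fra.sa.lu.go.bo:` (7 syllables):
  The word has 7 syllables; the first syllable is syllable 1 (de:).
  → primary stress on syllable 1.

no: stays on 1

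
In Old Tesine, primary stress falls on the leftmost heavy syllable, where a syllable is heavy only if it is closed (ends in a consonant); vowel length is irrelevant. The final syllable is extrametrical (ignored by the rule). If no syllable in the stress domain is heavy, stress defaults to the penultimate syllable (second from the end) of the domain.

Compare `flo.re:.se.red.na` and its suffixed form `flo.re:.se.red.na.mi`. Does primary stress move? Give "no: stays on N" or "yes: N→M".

Base `flo.re:.se.red.na` (5 syllables):
  The final syllable (5, na) is extrametrical; the stress domain is syllables 1–4.
  Weights: 1 flo L, 2 re: L, 3 se L, 4 red H.
  Heavy syllables in the domain: 4. The leftmost is syllable 4 (red).
  → primary stress on syllable 4.
Suffixed `flo.re:.se.red.na.mi` (6 syllables):
  The final syllable (6, mi) is extrametrical; the stress domain is syllables 1–5.
  Weights: 1 flo L, 2 re: L, 3 se L, 4 red H, 5 na L.
  Heavy syllables in the domain: 4. The leftmost is syllable 4 (red).
  → primary stress on syllable 4.

no: stays on 4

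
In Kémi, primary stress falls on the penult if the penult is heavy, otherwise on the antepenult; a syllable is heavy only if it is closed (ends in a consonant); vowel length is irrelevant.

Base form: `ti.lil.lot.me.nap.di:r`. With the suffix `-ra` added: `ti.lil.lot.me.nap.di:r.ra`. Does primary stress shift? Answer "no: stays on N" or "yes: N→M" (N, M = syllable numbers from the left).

yes: 5→6

Base `ti.lil.lot.me.nap.di:r` (6 syllables):
  Weights: 4 me L, 5 nap H, 6 di:r H.
  The penult (syllable 5, nap) is heavy, so it takes stress.
  → primary stress on syllable 5.
Suffixed `ti.lil.lot.me.nap.di:r.ra` (7 syllables):
  Weights: 5 nap H, 6 di:r H, 7 ra L.
  The penult (syllable 6, di:r) is heavy, so it takes stress.
  → primary stress on syllable 6.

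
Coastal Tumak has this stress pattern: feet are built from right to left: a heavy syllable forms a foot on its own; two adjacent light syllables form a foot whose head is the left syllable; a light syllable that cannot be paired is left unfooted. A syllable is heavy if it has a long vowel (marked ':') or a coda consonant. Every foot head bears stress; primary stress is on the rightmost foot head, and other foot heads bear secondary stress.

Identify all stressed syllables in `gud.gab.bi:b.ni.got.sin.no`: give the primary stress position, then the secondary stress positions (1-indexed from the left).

Weights: 1 gud H, 2 gab H, 3 bi:b H, 4 ni L, 5 got H, 6 sin H, 7 no L.
Parse right to left (heavy = foot alone; LL = one foot; stranded L unfooted): (ˈgud) (ˈgab) (ˈbi:b) ni (ˈgot) (ˈsin) no.
Foot heads: 1, 2, 3, 5, 6.
Primary stress on the rightmost head = syllable 6.
Secondary stress on 1, 2, 3, 5: ˌgud.ˌgab.ˌbi:b.ni.ˌgot.ˈsin.no.

primary 6, secondary 1, 2, 3, 5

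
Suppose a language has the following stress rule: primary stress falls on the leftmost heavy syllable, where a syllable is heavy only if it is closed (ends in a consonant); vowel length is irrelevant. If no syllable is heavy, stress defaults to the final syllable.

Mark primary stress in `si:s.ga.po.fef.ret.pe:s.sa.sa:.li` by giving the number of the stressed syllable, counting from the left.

Weights: 1 si:s H, 2 ga L, 3 po L, 4 fef H, 5 ret H, 6 pe:s H, 7 sa L, 8 sa: L, 9 li L.
Heavy syllables in the domain: 1, 4, 5, 6. The leftmost is syllable 1 (si:s).
Primary stress: syllable 1 → ˈsi:s.ga.po.fef.ret.pe:s.sa.sa:.li.

1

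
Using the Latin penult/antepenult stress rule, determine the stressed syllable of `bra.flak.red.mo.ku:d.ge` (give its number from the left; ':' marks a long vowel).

Classical Latin: stress the penult if heavy (long vowel or closed), else the antepenult.
Weights: 4 mo L, 5 ku:d H, 6 ge L.
The penult (syllable 5, ku:d) is heavy, so it takes stress.
Stress on syllable 5: bra.flak.red.mo.ˈku:d.ge.

5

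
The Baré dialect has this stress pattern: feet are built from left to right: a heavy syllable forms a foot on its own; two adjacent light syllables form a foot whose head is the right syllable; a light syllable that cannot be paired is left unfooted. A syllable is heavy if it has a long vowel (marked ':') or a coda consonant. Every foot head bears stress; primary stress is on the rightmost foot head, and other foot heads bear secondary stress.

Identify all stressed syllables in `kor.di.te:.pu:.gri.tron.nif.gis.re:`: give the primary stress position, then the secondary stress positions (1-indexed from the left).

Weights: 1 kor H, 2 di L, 3 te: H, 4 pu: H, 5 gri L, 6 tron H, 7 nif H, 8 gis H, 9 re: H.
Parse left to right (heavy = foot alone; LL = one foot; stranded L unfooted): (ˈkor) di (ˈte:) (ˈpu:) gri (ˈtron) (ˈnif) (ˈgis) (ˈre:).
Foot heads: 1, 3, 4, 6, 7, 8, 9.
Primary stress on the rightmost head = syllable 9.
Secondary stress on 1, 3, 4, 6, 7, 8: ˌkor.di.ˌte:.ˌpu:.gri.ˌtron.ˌnif.ˌgis.ˈre:.

primary 9, secondary 1, 3, 4, 6, 7, 8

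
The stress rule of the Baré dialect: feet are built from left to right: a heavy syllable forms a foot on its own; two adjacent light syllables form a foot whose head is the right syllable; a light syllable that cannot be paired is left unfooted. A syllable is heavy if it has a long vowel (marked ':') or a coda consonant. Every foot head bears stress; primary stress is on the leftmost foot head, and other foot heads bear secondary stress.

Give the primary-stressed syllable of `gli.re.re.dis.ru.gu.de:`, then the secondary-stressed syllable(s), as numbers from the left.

primary 2, secondary 4, 6, 7

Weights: 1 gli L, 2 re L, 3 re L, 4 dis H, 5 ru L, 6 gu L, 7 de: H.
Parse left to right (heavy = foot alone; LL = one foot; stranded L unfooted): (gli.ˈre) re (ˈdis) (ru.ˈgu) (ˈde:).
Foot heads: 2, 4, 6, 7.
Primary stress on the leftmost head = syllable 2.
Secondary stress on 4, 6, 7: gli.ˈre.re.ˌdis.ru.ˌgu.ˌde:.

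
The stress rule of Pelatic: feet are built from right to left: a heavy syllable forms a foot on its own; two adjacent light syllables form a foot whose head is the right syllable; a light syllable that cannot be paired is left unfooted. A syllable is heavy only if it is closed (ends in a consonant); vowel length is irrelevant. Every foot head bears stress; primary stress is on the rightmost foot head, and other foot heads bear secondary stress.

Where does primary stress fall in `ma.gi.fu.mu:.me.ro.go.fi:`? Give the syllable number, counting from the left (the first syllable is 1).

Weights: 1 ma L, 2 gi L, 3 fu L, 4 mu: L, 5 me L, 6 ro L, 7 go L, 8 fi: L.
Parse right to left (heavy = foot alone; LL = one foot; stranded L unfooted): (ma.ˈgi) (fu.ˈmu:) (me.ˈro) (go.ˈfi:).
Foot heads: 2, 4, 6, 8.
Primary stress on the rightmost head = syllable 8.
Primary stress: syllable 8 → ma.gi.fu.mu:.me.ro.go.ˈfi:.

8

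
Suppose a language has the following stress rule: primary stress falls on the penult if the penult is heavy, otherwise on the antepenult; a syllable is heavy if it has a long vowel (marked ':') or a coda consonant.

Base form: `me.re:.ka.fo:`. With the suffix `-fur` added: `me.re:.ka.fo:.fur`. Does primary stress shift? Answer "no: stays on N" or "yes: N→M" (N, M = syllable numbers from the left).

yes: 2→4

Base `me.re:.ka.fo:` (4 syllables):
  Weights: 2 re: H, 3 ka L, 4 fo: H.
  The penult (syllable 3, ka) is light, so stress falls on the antepenult (syllable 2, re:).
  → primary stress on syllable 2.
Suffixed `me.re:.ka.fo:.fur` (5 syllables):
  Weights: 3 ka L, 4 fo: H, 5 fur H.
  The penult (syllable 4, fo:) is heavy, so it takes stress.
  → primary stress on syllable 4.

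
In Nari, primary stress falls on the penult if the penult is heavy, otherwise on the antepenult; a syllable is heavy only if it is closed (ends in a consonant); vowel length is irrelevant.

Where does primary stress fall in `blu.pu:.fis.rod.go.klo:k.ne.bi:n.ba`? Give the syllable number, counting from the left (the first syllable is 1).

Weights: 7 ne L, 8 bi:n H, 9 ba L.
The penult (syllable 8, bi:n) is heavy, so it takes stress.
Primary stress: syllable 8 → blu.pu:.fis.rod.go.klo:k.ne.ˈbi:n.ba.

8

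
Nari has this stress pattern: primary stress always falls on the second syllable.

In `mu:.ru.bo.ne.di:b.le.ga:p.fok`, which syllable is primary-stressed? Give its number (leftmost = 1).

2

The word has 8 syllables; the second syllable is syllable 2 (ru).
Primary stress: syllable 2 → mu:.ˈru.bo.ne.di:b.le.ga:p.fok.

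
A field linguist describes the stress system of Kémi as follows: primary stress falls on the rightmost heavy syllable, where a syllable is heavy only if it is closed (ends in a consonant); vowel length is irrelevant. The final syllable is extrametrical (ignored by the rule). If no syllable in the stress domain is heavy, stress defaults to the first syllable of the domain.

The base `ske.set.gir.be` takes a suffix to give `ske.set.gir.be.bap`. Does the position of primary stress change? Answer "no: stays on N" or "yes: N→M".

no: stays on 3

Base `ske.set.gir.be` (4 syllables):
  The final syllable (4, be) is extrametrical; the stress domain is syllables 1–3.
  Weights: 1 ske L, 2 set H, 3 gir H.
  Heavy syllables in the domain: 2, 3. The rightmost is syllable 3 (gir).
  → primary stress on syllable 3.
Suffixed `ske.set.gir.be.bap` (5 syllables):
  The final syllable (5, bap) is extrametrical; the stress domain is syllables 1–4.
  Weights: 1 ske L, 2 set H, 3 gir H, 4 be L.
  Heavy syllables in the domain: 2, 3. The rightmost is syllable 3 (gir).
  → primary stress on syllable 3.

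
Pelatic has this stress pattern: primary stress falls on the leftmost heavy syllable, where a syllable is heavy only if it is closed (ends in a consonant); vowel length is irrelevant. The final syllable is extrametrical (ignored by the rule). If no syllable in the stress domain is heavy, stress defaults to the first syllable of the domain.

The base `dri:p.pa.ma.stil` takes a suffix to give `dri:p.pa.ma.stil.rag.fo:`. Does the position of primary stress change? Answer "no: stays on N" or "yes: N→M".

no: stays on 1

Base `dri:p.pa.ma.stil` (4 syllables):
  The final syllable (4, stil) is extrametrical; the stress domain is syllables 1–3.
  Weights: 1 dri:p H, 2 pa L, 3 ma L.
  Heavy syllables in the domain: 1. The leftmost is syllable 1 (dri:p).
  → primary stress on syllable 1.
Suffixed `dri:p.pa.ma.stil.rag.fo:` (6 syllables):
  The final syllable (6, fo:) is extrametrical; the stress domain is syllables 1–5.
  Weights: 1 dri:p H, 2 pa L, 3 ma L, 4 stil H, 5 rag H.
  Heavy syllables in the domain: 1, 4, 5. The leftmost is syllable 1 (dri:p).
  → primary stress on syllable 1.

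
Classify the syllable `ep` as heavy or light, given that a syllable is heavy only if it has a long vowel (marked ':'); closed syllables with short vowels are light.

`ep`: short vowel, closed (coda /p/). Short vowel → light.

light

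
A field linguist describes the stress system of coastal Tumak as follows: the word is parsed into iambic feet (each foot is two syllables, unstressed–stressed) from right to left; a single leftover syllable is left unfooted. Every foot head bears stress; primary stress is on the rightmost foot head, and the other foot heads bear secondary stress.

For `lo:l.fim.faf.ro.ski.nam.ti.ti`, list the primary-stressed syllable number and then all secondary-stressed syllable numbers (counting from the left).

Parse right to left into iambic (σˈσ) feet: (lo:l.ˈfim) (faf.ˈro) (ski.ˈnam) (ti.ˈti).
Foot heads (stressed positions): 2, 4, 6, 8.
End Rule Rightmost: primary stress on the rightmost head = syllable 8.
Secondary stress on 2, 4, 6: lo:l.ˌfim.faf.ˌro.ski.ˌnam.ti.ˈti.

primary 8, secondary 2, 4, 6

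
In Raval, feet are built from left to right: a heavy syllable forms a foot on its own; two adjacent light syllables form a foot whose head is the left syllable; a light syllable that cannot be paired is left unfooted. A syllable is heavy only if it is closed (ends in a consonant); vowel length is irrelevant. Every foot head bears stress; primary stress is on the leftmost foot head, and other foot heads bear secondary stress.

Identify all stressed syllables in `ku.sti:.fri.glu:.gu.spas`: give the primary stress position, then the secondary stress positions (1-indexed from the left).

primary 1, secondary 3, 6

Weights: 1 ku L, 2 sti: L, 3 fri L, 4 glu: L, 5 gu L, 6 spas H.
Parse left to right (heavy = foot alone; LL = one foot; stranded L unfooted): (ˈku.sti:) (ˈfri.glu:) gu (ˈspas).
Foot heads: 1, 3, 6.
Primary stress on the leftmost head = syllable 1.
Secondary stress on 3, 6: ˈku.sti:.ˌfri.glu:.gu.ˌspas.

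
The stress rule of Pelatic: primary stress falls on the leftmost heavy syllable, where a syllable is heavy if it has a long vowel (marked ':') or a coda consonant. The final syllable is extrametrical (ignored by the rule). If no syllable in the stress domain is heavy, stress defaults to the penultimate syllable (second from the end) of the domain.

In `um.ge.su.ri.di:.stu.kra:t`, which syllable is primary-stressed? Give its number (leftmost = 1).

The final syllable (7, kra:t) is extrametrical; the stress domain is syllables 1–6.
Weights: 1 um H, 2 ge L, 3 su L, 4 ri L, 5 di: H, 6 stu L.
Heavy syllables in the domain: 1, 5. The leftmost is syllable 1 (um).
Primary stress: syllable 1 → ˈum.ge.su.ri.di:.stu.kra:t.

1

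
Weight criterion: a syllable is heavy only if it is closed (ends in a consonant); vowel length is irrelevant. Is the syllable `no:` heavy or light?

`no:`: long vowel, open (no coda). Open (no coda) → light.

light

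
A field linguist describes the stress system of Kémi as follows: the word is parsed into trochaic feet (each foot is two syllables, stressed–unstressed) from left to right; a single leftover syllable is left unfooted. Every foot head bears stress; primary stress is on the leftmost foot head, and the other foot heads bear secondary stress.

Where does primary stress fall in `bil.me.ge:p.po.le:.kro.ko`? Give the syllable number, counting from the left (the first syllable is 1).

Parse left to right into trochaic (ˈσσ) feet: (ˈbil.me) (ˈge:p.po) (ˈle:.kro) ko. Syllable 7 is left unfooted.
Foot heads (stressed positions): 1, 3, 5.
End Rule Leftmost: primary stress on the leftmost head = syllable 1.
Primary stress: syllable 1 → ˈbil.me.ge:p.po.le:.kro.ko.

1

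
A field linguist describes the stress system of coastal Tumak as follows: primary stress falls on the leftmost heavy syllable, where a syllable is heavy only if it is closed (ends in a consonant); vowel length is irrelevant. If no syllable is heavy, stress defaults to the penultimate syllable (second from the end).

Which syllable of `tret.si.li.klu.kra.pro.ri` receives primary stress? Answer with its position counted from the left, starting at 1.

1

Weights: 1 tret H, 2 si L, 3 li L, 4 klu L, 5 kra L, 6 pro L, 7 ri L.
Heavy syllables in the domain: 1. The leftmost is syllable 1 (tret).
Primary stress: syllable 1 → ˈtret.si.li.klu.kra.pro.ri.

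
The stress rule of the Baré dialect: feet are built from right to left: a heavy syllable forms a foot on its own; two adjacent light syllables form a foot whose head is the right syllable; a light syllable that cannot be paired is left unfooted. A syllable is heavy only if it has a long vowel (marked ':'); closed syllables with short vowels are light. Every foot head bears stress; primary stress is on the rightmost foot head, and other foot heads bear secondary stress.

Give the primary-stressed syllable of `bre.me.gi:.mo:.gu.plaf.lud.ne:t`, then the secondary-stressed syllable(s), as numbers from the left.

Weights: 1 bre L, 2 me L, 3 gi: H, 4 mo: H, 5 gu L, 6 plaf L, 7 lud L, 8 ne:t H.
Parse right to left (heavy = foot alone; LL = one foot; stranded L unfooted): (bre.ˈme) (ˈgi:) (ˈmo:) gu (plaf.ˈlud) (ˈne:t).
Foot heads: 2, 3, 4, 7, 8.
Primary stress on the rightmost head = syllable 8.
Secondary stress on 2, 3, 4, 7: bre.ˌme.ˌgi:.ˌmo:.gu.plaf.ˌlud.ˈne:t.

primary 8, secondary 2, 3, 4, 7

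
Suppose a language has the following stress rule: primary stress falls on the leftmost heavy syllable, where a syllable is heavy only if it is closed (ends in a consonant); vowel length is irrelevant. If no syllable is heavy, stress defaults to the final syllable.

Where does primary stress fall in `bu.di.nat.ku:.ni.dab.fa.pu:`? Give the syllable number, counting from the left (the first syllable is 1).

3

Weights: 1 bu L, 2 di L, 3 nat H, 4 ku: L, 5 ni L, 6 dab H, 7 fa L, 8 pu: L.
Heavy syllables in the domain: 3, 6. The leftmost is syllable 3 (nat).
Primary stress: syllable 3 → bu.di.ˈnat.ku:.ni.dab.fa.pu:.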